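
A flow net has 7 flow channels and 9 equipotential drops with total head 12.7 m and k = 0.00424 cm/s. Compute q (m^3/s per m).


Convert k to m/s for unit consistency with H:
k = 0.00424 cm/s = 0.00424 / 100 m/s = 4.24e-05 m/s
Using q = k * H * Nf / Nd
Nf / Nd = 7 / 9 = 0.7778
q = 4.24e-05 * 12.7 * 0.7778
q = 0.0004188 m^3/s per m


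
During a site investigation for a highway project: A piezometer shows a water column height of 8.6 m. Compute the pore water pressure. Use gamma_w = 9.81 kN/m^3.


Using u = gamma_w * h_w
u = 9.81 * 8.6
u = 84.37 kPa


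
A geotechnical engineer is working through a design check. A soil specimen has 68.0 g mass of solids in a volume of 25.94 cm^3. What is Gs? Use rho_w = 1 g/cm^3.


Result: 2.621

Derivation:
Using Gs = m_s / (V_s * rho_w)
Since rho_w = 1 g/cm^3:
Gs = 68.0 / 25.94
Gs = 2.621


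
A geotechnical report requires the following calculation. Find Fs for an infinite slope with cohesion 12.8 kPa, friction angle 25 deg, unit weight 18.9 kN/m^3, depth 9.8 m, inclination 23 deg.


Result: 1.291

Derivation:
Using Fs = c / (gamma*H*sin(beta)*cos(beta)) + tan(phi)/tan(beta)
Cohesion contribution = 12.8 / (18.9*9.8*sin(23)*cos(23))
Cohesion contribution = 0.19214
Friction contribution = tan(25)/tan(23) = 1.09855
Fs = 0.19214 + 1.09855
Fs = 1.291


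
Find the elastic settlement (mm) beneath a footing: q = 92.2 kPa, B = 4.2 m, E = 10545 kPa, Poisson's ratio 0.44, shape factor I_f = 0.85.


Using Se = q * B * (1 - nu^2) * I_f / E
1 - nu^2 = 1 - 0.44^2 = 0.8064
Se = 92.2 * 4.2 * 0.8064 * 0.85 / 10545
Se = 0.025171 m
Convert to mm: Se = 0.025171 * 1000 = 25.171 mm


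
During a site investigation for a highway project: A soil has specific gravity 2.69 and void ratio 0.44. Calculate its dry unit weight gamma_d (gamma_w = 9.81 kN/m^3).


Result: 18.326 kN/m^3

Derivation:
Using gamma_d = Gs * gamma_w / (1 + e)
gamma_d = 2.69 * 9.81 / (1 + 0.44)
gamma_d = 2.69 * 9.81 / 1.44
gamma_d = 18.326 kN/m^3


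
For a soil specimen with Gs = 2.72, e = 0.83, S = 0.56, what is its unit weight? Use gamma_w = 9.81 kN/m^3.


Result: 17.073 kN/m^3

Derivation:
Using gamma = gamma_w * (Gs + S*e) / (1 + e)
Numerator: Gs + S*e = 2.72 + 0.56*0.83 = 3.1848
Denominator: 1 + e = 1 + 0.83 = 1.83
gamma = 9.81 * 3.1848 / 1.83
gamma = 17.073 kN/m^3


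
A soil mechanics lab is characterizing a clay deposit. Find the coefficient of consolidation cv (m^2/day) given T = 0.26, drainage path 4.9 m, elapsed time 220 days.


Using cv = T * H_dr^2 / t
H_dr^2 = 4.9^2 = 24.01
cv = 0.26 * 24.01 / 220
cv = 0.02838 m^2/day


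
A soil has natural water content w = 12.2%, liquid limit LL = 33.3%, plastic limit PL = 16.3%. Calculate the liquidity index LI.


First compute the plasticity index:
PI = LL - PL = 33.3 - 16.3 = 17.0
Then compute the liquidity index:
LI = (w - PL) / PI
LI = (12.2 - 16.3) / 17.0
LI = -0.241


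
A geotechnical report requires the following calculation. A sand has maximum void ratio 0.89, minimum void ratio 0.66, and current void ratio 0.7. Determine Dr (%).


Using Dr = (e_max - e) / (e_max - e_min) * 100
e_max - e = 0.89 - 0.7 = 0.19
e_max - e_min = 0.89 - 0.66 = 0.23
Dr = 0.19 / 0.23 * 100
Dr = 82.61 %


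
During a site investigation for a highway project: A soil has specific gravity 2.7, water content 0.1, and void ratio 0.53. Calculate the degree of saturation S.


Using S = Gs * w / e
S = 2.7 * 0.1 / 0.53
S = 0.5094


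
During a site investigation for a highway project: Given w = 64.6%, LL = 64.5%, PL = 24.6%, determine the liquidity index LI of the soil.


First compute the plasticity index:
PI = LL - PL = 64.5 - 24.6 = 39.9
Then compute the liquidity index:
LI = (w - PL) / PI
LI = (64.6 - 24.6) / 39.9
LI = 1.003


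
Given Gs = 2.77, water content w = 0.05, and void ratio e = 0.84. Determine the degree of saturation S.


Using S = Gs * w / e
S = 2.77 * 0.05 / 0.84
S = 0.1649


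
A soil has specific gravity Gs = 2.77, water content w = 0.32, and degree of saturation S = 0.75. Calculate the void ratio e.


Result: 1.1819

Derivation:
Using the relation e = Gs * w / S
e = 2.77 * 0.32 / 0.75
e = 1.1819


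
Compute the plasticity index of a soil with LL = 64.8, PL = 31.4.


Result: 33.4

Derivation:
Using PI = LL - PL
PI = 64.8 - 31.4
PI = 33.4


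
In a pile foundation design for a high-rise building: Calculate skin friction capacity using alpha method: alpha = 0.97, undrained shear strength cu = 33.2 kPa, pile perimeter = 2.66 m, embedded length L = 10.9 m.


Using Qs = alpha * cu * perimeter * L
Qs = 0.97 * 33.2 * 2.66 * 10.9
Qs = 933.72 kN


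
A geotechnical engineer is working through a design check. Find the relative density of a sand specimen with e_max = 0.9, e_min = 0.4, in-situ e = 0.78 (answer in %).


Using Dr = (e_max - e) / (e_max - e_min) * 100
e_max - e = 0.9 - 0.78 = 0.12
e_max - e_min = 0.9 - 0.4 = 0.5
Dr = 0.12 / 0.5 * 100
Dr = 24.0 %


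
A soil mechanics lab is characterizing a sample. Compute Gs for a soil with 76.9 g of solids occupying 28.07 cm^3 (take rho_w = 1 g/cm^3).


Using Gs = m_s / (V_s * rho_w)
Since rho_w = 1 g/cm^3:
Gs = 76.9 / 28.07
Gs = 2.74


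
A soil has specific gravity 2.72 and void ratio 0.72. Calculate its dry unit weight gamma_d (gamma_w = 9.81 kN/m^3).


Result: 15.513 kN/m^3

Derivation:
Using gamma_d = Gs * gamma_w / (1 + e)
gamma_d = 2.72 * 9.81 / (1 + 0.72)
gamma_d = 2.72 * 9.81 / 1.72
gamma_d = 15.513 kN/m^3


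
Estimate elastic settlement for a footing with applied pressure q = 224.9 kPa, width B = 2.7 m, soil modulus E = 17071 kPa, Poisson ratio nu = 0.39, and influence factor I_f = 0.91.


Using Se = q * B * (1 - nu^2) * I_f / E
1 - nu^2 = 1 - 0.39^2 = 0.8479
Se = 224.9 * 2.7 * 0.8479 * 0.91 / 17071
Se = 0.027446 m
Convert to mm: Se = 0.027446 * 1000 = 27.446 mm


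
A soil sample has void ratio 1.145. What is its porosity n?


Result: 0.5338

Derivation:
Using the relation n = e / (1 + e)
n = 1.145 / (1 + 1.145)
n = 1.145 / 2.145
n = 0.5338


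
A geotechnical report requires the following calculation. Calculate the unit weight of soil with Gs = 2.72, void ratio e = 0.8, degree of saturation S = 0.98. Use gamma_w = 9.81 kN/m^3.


Using gamma = gamma_w * (Gs + S*e) / (1 + e)
Numerator: Gs + S*e = 2.72 + 0.98*0.8 = 3.504
Denominator: 1 + e = 1 + 0.8 = 1.8
gamma = 9.81 * 3.504 / 1.8
gamma = 19.097 kN/m^3


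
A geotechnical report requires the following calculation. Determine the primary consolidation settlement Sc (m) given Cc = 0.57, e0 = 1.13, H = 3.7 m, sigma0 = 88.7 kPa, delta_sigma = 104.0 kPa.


Result: 0.3336 m

Derivation:
Using Sc = Cc * H / (1 + e0) * log10((sigma0 + delta_sigma) / sigma0)
Stress ratio = (88.7 + 104.0) / 88.7 = 2.17249
log10(2.17249) = 0.336958
Cc * H / (1 + e0) = 0.57 * 3.7 / (1 + 1.13) = 0.990141
Sc = 0.990141 * 0.336958
Sc = 0.3336 m


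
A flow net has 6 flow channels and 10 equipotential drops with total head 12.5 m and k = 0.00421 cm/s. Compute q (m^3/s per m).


Convert k to m/s for unit consistency with H:
k = 0.00421 cm/s = 0.00421 / 100 m/s = 4.21e-05 m/s
Using q = k * H * Nf / Nd
Nf / Nd = 6 / 10 = 0.6
q = 4.21e-05 * 12.5 * 0.6
q = 0.0003158 m^3/s per m


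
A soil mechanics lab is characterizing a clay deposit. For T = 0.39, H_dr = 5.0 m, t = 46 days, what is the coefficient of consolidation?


Result: 0.21196 m^2/day

Derivation:
Using cv = T * H_dr^2 / t
H_dr^2 = 5.0^2 = 25.0
cv = 0.39 * 25.0 / 46
cv = 0.21196 m^2/day


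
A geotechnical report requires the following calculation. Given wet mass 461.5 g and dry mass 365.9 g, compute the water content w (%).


Using w = (m_wet - m_dry) / m_dry * 100
m_wet - m_dry = 461.5 - 365.9 = 95.6 g
w = 95.6 / 365.9 * 100
w = 26.13 %


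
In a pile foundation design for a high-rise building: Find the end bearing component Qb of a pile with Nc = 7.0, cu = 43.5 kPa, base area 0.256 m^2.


Using Qb = Nc * cu * Ab
Qb = 7.0 * 43.5 * 0.256
Qb = 77.95 kN


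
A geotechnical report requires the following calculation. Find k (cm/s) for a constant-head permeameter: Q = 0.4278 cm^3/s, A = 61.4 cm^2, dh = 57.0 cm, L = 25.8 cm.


Compute hydraulic gradient:
i = dh / L = 57.0 / 25.8 = 2.2093
Then apply Darcy's law:
k = Q / (A * i)
k = 0.4278 / (61.4 * 2.2093)
k = 0.4278 / 135.651
k = 0.003154 cm/s


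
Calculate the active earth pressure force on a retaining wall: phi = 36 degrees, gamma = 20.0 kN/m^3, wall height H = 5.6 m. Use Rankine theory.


Compute active earth pressure coefficient:
Ka = tan^2(45 - phi/2) = tan^2(27.0) = 0.259616
Compute active force:
Pa = 0.5 * Ka * gamma * H^2
Pa = 0.5 * 0.259616 * 20.0 * 5.6^2
Pa = 81.42 kN/m


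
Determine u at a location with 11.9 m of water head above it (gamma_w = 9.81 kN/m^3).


Result: 116.74 kPa

Derivation:
Using u = gamma_w * h_w
u = 9.81 * 11.9
u = 116.74 kPa


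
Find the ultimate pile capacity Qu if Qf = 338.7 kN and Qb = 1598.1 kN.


Using Qu = Qf + Qb
Qu = 338.7 + 1598.1
Qu = 1936.8 kN


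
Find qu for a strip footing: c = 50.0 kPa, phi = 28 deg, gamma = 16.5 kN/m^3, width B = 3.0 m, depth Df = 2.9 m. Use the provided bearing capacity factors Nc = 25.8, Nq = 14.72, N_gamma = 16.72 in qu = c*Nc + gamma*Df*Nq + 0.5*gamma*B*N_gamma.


Compute qu = c*Nc + gamma*Df*Nq + 0.5*gamma*B*N_gamma
Term 1: 50.0 * 25.8 = 1290.0
Term 2: 16.5 * 2.9 * 14.72 = 704.352
Term 3: 0.5 * 16.5 * 3.0 * 16.72 = 413.82
qu = 1290.0 + 704.352 + 413.82
qu = 2408.17 kPa


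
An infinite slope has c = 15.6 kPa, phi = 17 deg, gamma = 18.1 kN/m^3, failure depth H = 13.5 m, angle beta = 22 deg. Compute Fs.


Using Fs = c / (gamma*H*sin(beta)*cos(beta)) + tan(phi)/tan(beta)
Cohesion contribution = 15.6 / (18.1*13.5*sin(22)*cos(22))
Cohesion contribution = 0.183811
Friction contribution = tan(17)/tan(22) = 0.75671
Fs = 0.183811 + 0.75671
Fs = 0.941


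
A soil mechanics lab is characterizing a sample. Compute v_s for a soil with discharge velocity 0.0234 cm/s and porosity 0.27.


Using v_s = v_d / n
v_s = 0.0234 / 0.27
v_s = 0.08667 cm/s


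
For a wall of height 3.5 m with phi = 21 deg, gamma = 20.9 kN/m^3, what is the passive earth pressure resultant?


Result: 271.01 kN/m

Derivation:
Compute passive earth pressure coefficient:
Kp = tan^2(45 + phi/2) = tan^2(55.5) = 2.117051
Compute passive force:
Pp = 0.5 * Kp * gamma * H^2
Pp = 0.5 * 2.117051 * 20.9 * 3.5^2
Pp = 271.01 kN/m


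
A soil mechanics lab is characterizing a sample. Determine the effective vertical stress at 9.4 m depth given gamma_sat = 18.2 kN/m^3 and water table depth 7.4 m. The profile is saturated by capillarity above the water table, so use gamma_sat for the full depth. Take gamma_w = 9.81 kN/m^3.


Total stress = gamma_sat * depth
sigma = 18.2 * 9.4 = 171.08 kPa
Pore water pressure u = gamma_w * (depth - d_wt)
u = 9.81 * (9.4 - 7.4) = 19.62 kPa
Effective stress = sigma - u
sigma' = 171.08 - 19.62 = 151.46 kPa


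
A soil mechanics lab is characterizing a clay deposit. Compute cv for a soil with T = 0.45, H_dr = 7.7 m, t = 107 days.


Using cv = T * H_dr^2 / t
H_dr^2 = 7.7^2 = 59.29
cv = 0.45 * 59.29 / 107
cv = 0.24935 m^2/day


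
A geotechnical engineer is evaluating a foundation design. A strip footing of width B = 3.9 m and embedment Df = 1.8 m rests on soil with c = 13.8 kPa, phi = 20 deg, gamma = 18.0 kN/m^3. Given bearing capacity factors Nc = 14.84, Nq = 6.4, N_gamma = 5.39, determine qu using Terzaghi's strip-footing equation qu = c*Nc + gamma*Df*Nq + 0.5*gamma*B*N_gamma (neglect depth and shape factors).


Compute qu = c*Nc + gamma*Df*Nq + 0.5*gamma*B*N_gamma
Term 1: 13.8 * 14.84 = 204.792
Term 2: 18.0 * 1.8 * 6.4 = 207.36
Term 3: 0.5 * 18.0 * 3.9 * 5.39 = 189.189
qu = 204.792 + 207.36 + 189.189
qu = 601.34 kPa


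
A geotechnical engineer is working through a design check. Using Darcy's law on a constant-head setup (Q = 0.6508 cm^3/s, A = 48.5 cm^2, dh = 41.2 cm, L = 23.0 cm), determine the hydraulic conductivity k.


Compute hydraulic gradient:
i = dh / L = 41.2 / 23.0 = 1.7913
Then apply Darcy's law:
k = Q / (A * i)
k = 0.6508 / (48.5 * 1.7913)
k = 0.6508 / 86.8783
k = 0.007491 cm/s


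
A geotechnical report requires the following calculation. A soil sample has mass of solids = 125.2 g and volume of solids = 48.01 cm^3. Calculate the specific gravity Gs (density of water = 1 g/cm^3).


Using Gs = m_s / (V_s * rho_w)
Since rho_w = 1 g/cm^3:
Gs = 125.2 / 48.01
Gs = 2.608


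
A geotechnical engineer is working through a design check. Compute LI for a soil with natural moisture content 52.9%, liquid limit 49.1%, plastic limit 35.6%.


Result: 1.281

Derivation:
First compute the plasticity index:
PI = LL - PL = 49.1 - 35.6 = 13.5
Then compute the liquidity index:
LI = (w - PL) / PI
LI = (52.9 - 35.6) / 13.5
LI = 1.281


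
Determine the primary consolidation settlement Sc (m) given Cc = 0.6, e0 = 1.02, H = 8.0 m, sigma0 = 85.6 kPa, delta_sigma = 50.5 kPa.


Using Sc = Cc * H / (1 + e0) * log10((sigma0 + delta_sigma) / sigma0)
Stress ratio = (85.6 + 50.5) / 85.6 = 1.58995
log10(1.58995) = 0.201384
Cc * H / (1 + e0) = 0.6 * 8.0 / (1 + 1.02) = 2.37624
Sc = 2.37624 * 0.201384
Sc = 0.4785 m


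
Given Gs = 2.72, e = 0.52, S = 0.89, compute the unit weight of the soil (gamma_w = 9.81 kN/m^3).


Using gamma = gamma_w * (Gs + S*e) / (1 + e)
Numerator: Gs + S*e = 2.72 + 0.89*0.52 = 3.1828
Denominator: 1 + e = 1 + 0.52 = 1.52
gamma = 9.81 * 3.1828 / 1.52
gamma = 20.542 kN/m^3


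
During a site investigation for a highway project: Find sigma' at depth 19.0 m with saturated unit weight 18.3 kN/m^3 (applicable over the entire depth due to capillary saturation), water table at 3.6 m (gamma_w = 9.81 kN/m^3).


Total stress = gamma_sat * depth
sigma = 18.3 * 19.0 = 347.7 kPa
Pore water pressure u = gamma_w * (depth - d_wt)
u = 9.81 * (19.0 - 3.6) = 151.074 kPa
Effective stress = sigma - u
sigma' = 347.7 - 151.074 = 196.63 kPa


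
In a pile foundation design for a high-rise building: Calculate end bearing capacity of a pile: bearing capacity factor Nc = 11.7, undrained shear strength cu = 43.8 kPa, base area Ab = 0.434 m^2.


Using Qb = Nc * cu * Ab
Qb = 11.7 * 43.8 * 0.434
Qb = 222.41 kN


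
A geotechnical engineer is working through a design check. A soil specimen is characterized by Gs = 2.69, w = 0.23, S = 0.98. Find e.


Using the relation e = Gs * w / S
e = 2.69 * 0.23 / 0.98
e = 0.6313


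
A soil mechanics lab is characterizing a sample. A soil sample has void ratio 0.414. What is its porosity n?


Using the relation n = e / (1 + e)
n = 0.414 / (1 + 0.414)
n = 0.414 / 1.414
n = 0.2928


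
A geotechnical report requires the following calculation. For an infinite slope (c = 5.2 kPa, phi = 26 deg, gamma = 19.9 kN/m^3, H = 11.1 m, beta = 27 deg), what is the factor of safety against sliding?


Using Fs = c / (gamma*H*sin(beta)*cos(beta)) + tan(phi)/tan(beta)
Cohesion contribution = 5.2 / (19.9*11.1*sin(27)*cos(27))
Cohesion contribution = 0.0581969
Friction contribution = tan(26)/tan(27) = 0.957229
Fs = 0.0581969 + 0.957229
Fs = 1.015


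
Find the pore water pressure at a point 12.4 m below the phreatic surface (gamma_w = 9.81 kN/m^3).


Using u = gamma_w * h_w
u = 9.81 * 12.4
u = 121.64 kPa


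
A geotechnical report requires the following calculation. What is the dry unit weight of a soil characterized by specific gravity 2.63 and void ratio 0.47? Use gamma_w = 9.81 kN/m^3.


Using gamma_d = Gs * gamma_w / (1 + e)
gamma_d = 2.63 * 9.81 / (1 + 0.47)
gamma_d = 2.63 * 9.81 / 1.47
gamma_d = 17.551 kN/m^3


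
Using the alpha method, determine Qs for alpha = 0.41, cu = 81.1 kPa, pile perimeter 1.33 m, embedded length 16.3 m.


Using Qs = alpha * cu * perimeter * L
Qs = 0.41 * 81.1 * 1.33 * 16.3
Qs = 720.85 kN


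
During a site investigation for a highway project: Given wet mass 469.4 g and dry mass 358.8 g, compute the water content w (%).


Using w = (m_wet - m_dry) / m_dry * 100
m_wet - m_dry = 469.4 - 358.8 = 110.6 g
w = 110.6 / 358.8 * 100
w = 30.82 %


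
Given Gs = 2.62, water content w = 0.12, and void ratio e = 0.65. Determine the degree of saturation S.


Result: 0.4837

Derivation:
Using S = Gs * w / e
S = 2.62 * 0.12 / 0.65
S = 0.4837


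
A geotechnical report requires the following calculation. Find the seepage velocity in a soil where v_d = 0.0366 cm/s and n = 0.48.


Using v_s = v_d / n
v_s = 0.0366 / 0.48
v_s = 0.07625 cm/s


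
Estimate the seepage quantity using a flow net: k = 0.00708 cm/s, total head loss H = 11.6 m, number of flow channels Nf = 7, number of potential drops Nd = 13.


Convert k to m/s for unit consistency with H:
k = 0.00708 cm/s = 0.00708 / 100 m/s = 7.08e-05 m/s
Using q = k * H * Nf / Nd
Nf / Nd = 7 / 13 = 0.5385
q = 7.08e-05 * 11.6 * 0.5385
q = 0.0004422 m^3/s per m


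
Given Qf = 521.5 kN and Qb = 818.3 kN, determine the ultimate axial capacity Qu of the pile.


Using Qu = Qf + Qb
Qu = 521.5 + 818.3
Qu = 1339.8 kN


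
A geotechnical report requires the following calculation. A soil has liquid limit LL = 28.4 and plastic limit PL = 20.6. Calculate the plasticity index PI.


Using PI = LL - PL
PI = 28.4 - 20.6
PI = 7.8


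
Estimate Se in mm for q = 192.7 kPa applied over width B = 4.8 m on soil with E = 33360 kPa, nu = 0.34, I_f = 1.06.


Result: 25.993 mm

Derivation:
Using Se = q * B * (1 - nu^2) * I_f / E
1 - nu^2 = 1 - 0.34^2 = 0.8844
Se = 192.7 * 4.8 * 0.8844 * 1.06 / 33360
Se = 0.025993 m
Convert to mm: Se = 0.025993 * 1000 = 25.993 mm


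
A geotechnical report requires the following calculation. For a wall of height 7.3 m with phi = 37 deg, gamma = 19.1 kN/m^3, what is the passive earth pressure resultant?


Compute passive earth pressure coefficient:
Kp = tan^2(45 + phi/2) = tan^2(63.5) = 4.022791
Compute passive force:
Pp = 0.5 * Kp * gamma * H^2
Pp = 0.5 * 4.022791 * 19.1 * 7.3^2
Pp = 2047.28 kN/m


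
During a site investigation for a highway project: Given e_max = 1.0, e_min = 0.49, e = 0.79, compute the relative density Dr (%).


Using Dr = (e_max - e) / (e_max - e_min) * 100
e_max - e = 1.0 - 0.79 = 0.21
e_max - e_min = 1.0 - 0.49 = 0.51
Dr = 0.21 / 0.51 * 100
Dr = 41.18 %


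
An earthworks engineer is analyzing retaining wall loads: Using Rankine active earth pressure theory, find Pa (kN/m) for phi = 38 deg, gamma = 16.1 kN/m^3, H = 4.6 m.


Result: 40.52 kN/m

Derivation:
Compute active earth pressure coefficient:
Ka = tan^2(45 - phi/2) = tan^2(26.0) = 0.237883
Compute active force:
Pa = 0.5 * Ka * gamma * H^2
Pa = 0.5 * 0.237883 * 16.1 * 4.6^2
Pa = 40.52 kN/m


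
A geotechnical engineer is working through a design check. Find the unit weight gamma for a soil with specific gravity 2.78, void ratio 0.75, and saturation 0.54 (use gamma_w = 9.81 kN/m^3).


Using gamma = gamma_w * (Gs + S*e) / (1 + e)
Numerator: Gs + S*e = 2.78 + 0.54*0.75 = 3.185
Denominator: 1 + e = 1 + 0.75 = 1.75
gamma = 9.81 * 3.185 / 1.75
gamma = 17.854 kN/m^3


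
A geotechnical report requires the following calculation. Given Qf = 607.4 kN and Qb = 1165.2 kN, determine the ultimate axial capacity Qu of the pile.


Using Qu = Qf + Qb
Qu = 607.4 + 1165.2
Qu = 1772.6 kN


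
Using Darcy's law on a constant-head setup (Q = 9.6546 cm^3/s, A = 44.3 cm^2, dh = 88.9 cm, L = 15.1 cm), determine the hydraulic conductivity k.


Compute hydraulic gradient:
i = dh / L = 88.9 / 15.1 = 5.88742
Then apply Darcy's law:
k = Q / (A * i)
k = 9.6546 / (44.3 * 5.88742)
k = 9.6546 / 260.813
k = 0.037017 cm/s


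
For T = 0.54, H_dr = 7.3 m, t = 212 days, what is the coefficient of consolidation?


Using cv = T * H_dr^2 / t
H_dr^2 = 7.3^2 = 53.29
cv = 0.54 * 53.29 / 212
cv = 0.13574 m^2/day


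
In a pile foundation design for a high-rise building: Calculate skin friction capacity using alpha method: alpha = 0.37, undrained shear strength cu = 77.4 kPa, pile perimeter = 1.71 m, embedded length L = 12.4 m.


Using Qs = alpha * cu * perimeter * L
Qs = 0.37 * 77.4 * 1.71 * 12.4
Qs = 607.24 kN


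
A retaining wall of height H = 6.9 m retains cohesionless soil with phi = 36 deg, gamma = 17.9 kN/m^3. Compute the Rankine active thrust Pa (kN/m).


Result: 110.62 kN/m

Derivation:
Compute active earth pressure coefficient:
Ka = tan^2(45 - phi/2) = tan^2(27.0) = 0.259616
Compute active force:
Pa = 0.5 * Ka * gamma * H^2
Pa = 0.5 * 0.259616 * 17.9 * 6.9^2
Pa = 110.62 kN/m


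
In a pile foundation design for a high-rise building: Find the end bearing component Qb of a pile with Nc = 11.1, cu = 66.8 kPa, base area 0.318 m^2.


Using Qb = Nc * cu * Ab
Qb = 11.1 * 66.8 * 0.318
Qb = 235.79 kN


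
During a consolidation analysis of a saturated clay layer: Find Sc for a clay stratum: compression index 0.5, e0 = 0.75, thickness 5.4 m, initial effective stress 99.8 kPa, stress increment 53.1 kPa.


Result: 0.2859 m

Derivation:
Using Sc = Cc * H / (1 + e0) * log10((sigma0 + delta_sigma) / sigma0)
Stress ratio = (99.8 + 53.1) / 99.8 = 1.53206
log10(1.53206) = 0.185277
Cc * H / (1 + e0) = 0.5 * 5.4 / (1 + 0.75) = 1.54286
Sc = 1.54286 * 0.185277
Sc = 0.2859 m


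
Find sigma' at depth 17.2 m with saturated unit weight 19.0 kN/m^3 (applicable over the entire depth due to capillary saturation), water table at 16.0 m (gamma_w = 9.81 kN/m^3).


Result: 315.03 kPa

Derivation:
Total stress = gamma_sat * depth
sigma = 19.0 * 17.2 = 326.8 kPa
Pore water pressure u = gamma_w * (depth - d_wt)
u = 9.81 * (17.2 - 16.0) = 11.772 kPa
Effective stress = sigma - u
sigma' = 326.8 - 11.772 = 315.03 kPa


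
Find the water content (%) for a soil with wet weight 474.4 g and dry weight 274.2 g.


Result: 73.01 %

Derivation:
Using w = (m_wet - m_dry) / m_dry * 100
m_wet - m_dry = 474.4 - 274.2 = 200.2 g
w = 200.2 / 274.2 * 100
w = 73.01 %


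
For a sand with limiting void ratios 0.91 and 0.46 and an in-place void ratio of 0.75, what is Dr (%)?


Using Dr = (e_max - e) / (e_max - e_min) * 100
e_max - e = 0.91 - 0.75 = 0.16
e_max - e_min = 0.91 - 0.46 = 0.45
Dr = 0.16 / 0.45 * 100
Dr = 35.56 %


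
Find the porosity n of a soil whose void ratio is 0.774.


Using the relation n = e / (1 + e)
n = 0.774 / (1 + 0.774)
n = 0.774 / 1.774
n = 0.4363


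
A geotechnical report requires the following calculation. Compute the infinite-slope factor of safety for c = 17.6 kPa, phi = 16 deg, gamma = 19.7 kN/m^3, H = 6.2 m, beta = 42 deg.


Result: 0.608

Derivation:
Using Fs = c / (gamma*H*sin(beta)*cos(beta)) + tan(phi)/tan(beta)
Cohesion contribution = 17.6 / (19.7*6.2*sin(42)*cos(42))
Cohesion contribution = 0.289781
Friction contribution = tan(16)/tan(42) = 0.318463
Fs = 0.289781 + 0.318463
Fs = 0.608


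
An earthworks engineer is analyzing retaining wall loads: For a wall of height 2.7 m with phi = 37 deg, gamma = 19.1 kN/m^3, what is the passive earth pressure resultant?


Result: 280.06 kN/m

Derivation:
Compute passive earth pressure coefficient:
Kp = tan^2(45 + phi/2) = tan^2(63.5) = 4.022791
Compute passive force:
Pp = 0.5 * Kp * gamma * H^2
Pp = 0.5 * 4.022791 * 19.1 * 2.7^2
Pp = 280.06 kN/m


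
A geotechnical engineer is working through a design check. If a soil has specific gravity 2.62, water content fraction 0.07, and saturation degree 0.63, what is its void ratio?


Result: 0.2911

Derivation:
Using the relation e = Gs * w / S
e = 2.62 * 0.07 / 0.63
e = 0.2911


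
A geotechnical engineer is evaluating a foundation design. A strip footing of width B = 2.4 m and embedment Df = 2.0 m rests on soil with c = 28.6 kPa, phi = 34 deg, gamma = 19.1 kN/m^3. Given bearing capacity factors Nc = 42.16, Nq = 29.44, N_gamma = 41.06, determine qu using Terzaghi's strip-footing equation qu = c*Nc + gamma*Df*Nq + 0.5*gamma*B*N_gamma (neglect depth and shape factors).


Result: 3271.48 kPa

Derivation:
Compute qu = c*Nc + gamma*Df*Nq + 0.5*gamma*B*N_gamma
Term 1: 28.6 * 42.16 = 1205.776
Term 2: 19.1 * 2.0 * 29.44 = 1124.608
Term 3: 0.5 * 19.1 * 2.4 * 41.06 = 941.0952
qu = 1205.776 + 1124.608 + 941.0952
qu = 3271.48 kPa


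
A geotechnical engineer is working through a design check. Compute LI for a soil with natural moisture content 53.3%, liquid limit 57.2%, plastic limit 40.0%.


Result: 0.773

Derivation:
First compute the plasticity index:
PI = LL - PL = 57.2 - 40.0 = 17.2
Then compute the liquidity index:
LI = (w - PL) / PI
LI = (53.3 - 40.0) / 17.2
LI = 0.773


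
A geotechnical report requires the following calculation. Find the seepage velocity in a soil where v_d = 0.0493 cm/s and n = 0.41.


Using v_s = v_d / n
v_s = 0.0493 / 0.41
v_s = 0.12024 cm/s


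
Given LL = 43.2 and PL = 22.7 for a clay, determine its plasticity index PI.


Result: 20.5

Derivation:
Using PI = LL - PL
PI = 43.2 - 22.7
PI = 20.5


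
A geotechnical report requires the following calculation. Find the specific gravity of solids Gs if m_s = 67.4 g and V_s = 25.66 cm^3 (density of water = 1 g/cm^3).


Using Gs = m_s / (V_s * rho_w)
Since rho_w = 1 g/cm^3:
Gs = 67.4 / 25.66
Gs = 2.627


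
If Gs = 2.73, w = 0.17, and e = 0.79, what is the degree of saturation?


Using S = Gs * w / e
S = 2.73 * 0.17 / 0.79
S = 0.5875


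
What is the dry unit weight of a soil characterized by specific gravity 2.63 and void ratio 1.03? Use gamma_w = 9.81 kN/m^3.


Using gamma_d = Gs * gamma_w / (1 + e)
gamma_d = 2.63 * 9.81 / (1 + 1.03)
gamma_d = 2.63 * 9.81 / 2.03
gamma_d = 12.71 kN/m^3


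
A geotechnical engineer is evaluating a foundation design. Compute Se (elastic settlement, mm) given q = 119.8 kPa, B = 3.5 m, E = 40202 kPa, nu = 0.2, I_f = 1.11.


Using Se = q * B * (1 - nu^2) * I_f / E
1 - nu^2 = 1 - 0.2^2 = 0.96
Se = 119.8 * 3.5 * 0.96 * 1.11 / 40202
Se = 0.011114 m
Convert to mm: Se = 0.011114 * 1000 = 11.114 mm


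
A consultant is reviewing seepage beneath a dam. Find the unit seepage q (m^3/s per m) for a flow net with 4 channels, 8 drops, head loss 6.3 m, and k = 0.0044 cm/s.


Convert k to m/s for unit consistency with H:
k = 0.0044 cm/s = 0.0044 / 100 m/s = 4.4e-05 m/s
Using q = k * H * Nf / Nd
Nf / Nd = 4 / 8 = 0.5
q = 4.4e-05 * 6.3 * 0.5
q = 0.0001386 m^3/s per m


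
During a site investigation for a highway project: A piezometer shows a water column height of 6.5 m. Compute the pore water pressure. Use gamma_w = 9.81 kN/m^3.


Using u = gamma_w * h_w
u = 9.81 * 6.5
u = 63.77 kPa


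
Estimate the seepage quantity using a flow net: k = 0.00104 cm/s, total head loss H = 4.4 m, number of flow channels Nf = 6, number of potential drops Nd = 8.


Convert k to m/s for unit consistency with H:
k = 0.00104 cm/s = 0.00104 / 100 m/s = 1.04e-05 m/s
Using q = k * H * Nf / Nd
Nf / Nd = 6 / 8 = 0.75
q = 1.04e-05 * 4.4 * 0.75
q = 3.432e-05 m^3/s per m


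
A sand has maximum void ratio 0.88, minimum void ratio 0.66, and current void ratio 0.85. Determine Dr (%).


Result: 13.64 %

Derivation:
Using Dr = (e_max - e) / (e_max - e_min) * 100
e_max - e = 0.88 - 0.85 = 0.03
e_max - e_min = 0.88 - 0.66 = 0.22
Dr = 0.03 / 0.22 * 100
Dr = 13.64 %


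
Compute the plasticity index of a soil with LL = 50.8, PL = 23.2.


Result: 27.6

Derivation:
Using PI = LL - PL
PI = 50.8 - 23.2
PI = 27.6


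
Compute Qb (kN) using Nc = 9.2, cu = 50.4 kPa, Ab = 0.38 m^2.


Using Qb = Nc * cu * Ab
Qb = 9.2 * 50.4 * 0.38
Qb = 176.2 kN


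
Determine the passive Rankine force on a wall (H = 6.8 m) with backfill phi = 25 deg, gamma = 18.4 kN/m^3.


Result: 1048.17 kN/m

Derivation:
Compute passive earth pressure coefficient:
Kp = tan^2(45 + phi/2) = tan^2(57.5) = 2.463913
Compute passive force:
Pp = 0.5 * Kp * gamma * H^2
Pp = 0.5 * 2.463913 * 18.4 * 6.8^2
Pp = 1048.17 kN/m


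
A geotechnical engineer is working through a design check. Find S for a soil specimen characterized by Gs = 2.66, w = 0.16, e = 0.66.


Using S = Gs * w / e
S = 2.66 * 0.16 / 0.66
S = 0.6448


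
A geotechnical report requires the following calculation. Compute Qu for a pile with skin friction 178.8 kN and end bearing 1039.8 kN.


Using Qu = Qf + Qb
Qu = 178.8 + 1039.8
Qu = 1218.6 kN


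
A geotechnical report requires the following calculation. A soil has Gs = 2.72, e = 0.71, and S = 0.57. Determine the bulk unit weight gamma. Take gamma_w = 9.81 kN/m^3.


Result: 17.926 kN/m^3

Derivation:
Using gamma = gamma_w * (Gs + S*e) / (1 + e)
Numerator: Gs + S*e = 2.72 + 0.57*0.71 = 3.1247
Denominator: 1 + e = 1 + 0.71 = 1.71
gamma = 9.81 * 3.1247 / 1.71
gamma = 17.926 kN/m^3


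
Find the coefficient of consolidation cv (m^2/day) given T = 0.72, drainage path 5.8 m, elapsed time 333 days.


Result: 0.07274 m^2/day

Derivation:
Using cv = T * H_dr^2 / t
H_dr^2 = 5.8^2 = 33.64
cv = 0.72 * 33.64 / 333
cv = 0.07274 m^2/day


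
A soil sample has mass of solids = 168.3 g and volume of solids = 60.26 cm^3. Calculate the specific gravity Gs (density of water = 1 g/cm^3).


Using Gs = m_s / (V_s * rho_w)
Since rho_w = 1 g/cm^3:
Gs = 168.3 / 60.26
Gs = 2.793


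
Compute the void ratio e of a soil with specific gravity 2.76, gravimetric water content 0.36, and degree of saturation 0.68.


Using the relation e = Gs * w / S
e = 2.76 * 0.36 / 0.68
e = 1.4612


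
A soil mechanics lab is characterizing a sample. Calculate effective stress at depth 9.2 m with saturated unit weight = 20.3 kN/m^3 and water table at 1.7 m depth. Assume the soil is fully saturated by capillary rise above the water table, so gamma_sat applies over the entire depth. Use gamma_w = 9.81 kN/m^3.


Total stress = gamma_sat * depth
sigma = 20.3 * 9.2 = 186.76 kPa
Pore water pressure u = gamma_w * (depth - d_wt)
u = 9.81 * (9.2 - 1.7) = 73.575 kPa
Effective stress = sigma - u
sigma' = 186.76 - 73.575 = 113.19 kPa


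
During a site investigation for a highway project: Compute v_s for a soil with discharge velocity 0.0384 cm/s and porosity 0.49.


Using v_s = v_d / n
v_s = 0.0384 / 0.49
v_s = 0.07837 cm/s


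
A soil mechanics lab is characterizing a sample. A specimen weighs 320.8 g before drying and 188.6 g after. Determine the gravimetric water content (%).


Result: 70.1 %

Derivation:
Using w = (m_wet - m_dry) / m_dry * 100
m_wet - m_dry = 320.8 - 188.6 = 132.2 g
w = 132.2 / 188.6 * 100
w = 70.1 %


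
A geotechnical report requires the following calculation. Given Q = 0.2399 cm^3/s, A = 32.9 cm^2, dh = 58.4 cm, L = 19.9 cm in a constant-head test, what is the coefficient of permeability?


Result: 0.002485 cm/s

Derivation:
Compute hydraulic gradient:
i = dh / L = 58.4 / 19.9 = 2.93467
Then apply Darcy's law:
k = Q / (A * i)
k = 0.2399 / (32.9 * 2.93467)
k = 0.2399 / 96.5508
k = 0.002485 cm/s


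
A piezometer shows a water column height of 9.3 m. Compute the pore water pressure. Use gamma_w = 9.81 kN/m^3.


Result: 91.23 kPa

Derivation:
Using u = gamma_w * h_w
u = 9.81 * 9.3
u = 91.23 kPa


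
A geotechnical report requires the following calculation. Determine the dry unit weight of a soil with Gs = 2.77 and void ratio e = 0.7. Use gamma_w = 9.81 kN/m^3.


Using gamma_d = Gs * gamma_w / (1 + e)
gamma_d = 2.77 * 9.81 / (1 + 0.7)
gamma_d = 2.77 * 9.81 / 1.7
gamma_d = 15.985 kN/m^3


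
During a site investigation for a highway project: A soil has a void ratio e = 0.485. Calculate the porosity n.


Result: 0.3266

Derivation:
Using the relation n = e / (1 + e)
n = 0.485 / (1 + 0.485)
n = 0.485 / 1.485
n = 0.3266


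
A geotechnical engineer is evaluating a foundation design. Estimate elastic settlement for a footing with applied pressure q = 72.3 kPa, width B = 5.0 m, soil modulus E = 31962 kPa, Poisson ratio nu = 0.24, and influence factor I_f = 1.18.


Using Se = q * B * (1 - nu^2) * I_f / E
1 - nu^2 = 1 - 0.24^2 = 0.9424
Se = 72.3 * 5.0 * 0.9424 * 1.18 / 31962
Se = 0.012577 m
Convert to mm: Se = 0.012577 * 1000 = 12.577 mm


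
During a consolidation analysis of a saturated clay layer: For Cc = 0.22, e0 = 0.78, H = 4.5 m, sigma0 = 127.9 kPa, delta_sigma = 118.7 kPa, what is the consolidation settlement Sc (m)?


Result: 0.1586 m

Derivation:
Using Sc = Cc * H / (1 + e0) * log10((sigma0 + delta_sigma) / sigma0)
Stress ratio = (127.9 + 118.7) / 127.9 = 1.92807
log10(1.92807) = 0.285123
Cc * H / (1 + e0) = 0.22 * 4.5 / (1 + 0.78) = 0.55618
Sc = 0.55618 * 0.285123
Sc = 0.1586 m


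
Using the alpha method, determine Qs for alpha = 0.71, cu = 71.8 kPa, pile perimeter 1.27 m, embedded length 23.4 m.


Using Qs = alpha * cu * perimeter * L
Qs = 0.71 * 71.8 * 1.27 * 23.4
Qs = 1514.96 kN


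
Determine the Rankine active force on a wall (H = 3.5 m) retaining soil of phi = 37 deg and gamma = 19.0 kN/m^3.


Result: 28.93 kN/m

Derivation:
Compute active earth pressure coefficient:
Ka = tan^2(45 - phi/2) = tan^2(26.5) = 0.248584
Compute active force:
Pa = 0.5 * Ka * gamma * H^2
Pa = 0.5 * 0.248584 * 19.0 * 3.5^2
Pa = 28.93 kN/m


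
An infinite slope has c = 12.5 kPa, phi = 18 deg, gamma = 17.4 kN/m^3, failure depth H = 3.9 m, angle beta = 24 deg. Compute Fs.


Using Fs = c / (gamma*H*sin(beta)*cos(beta)) + tan(phi)/tan(beta)
Cohesion contribution = 12.5 / (17.4*3.9*sin(24)*cos(24))
Cohesion contribution = 0.495739
Friction contribution = tan(18)/tan(24) = 0.729782
Fs = 0.495739 + 0.729782
Fs = 1.226


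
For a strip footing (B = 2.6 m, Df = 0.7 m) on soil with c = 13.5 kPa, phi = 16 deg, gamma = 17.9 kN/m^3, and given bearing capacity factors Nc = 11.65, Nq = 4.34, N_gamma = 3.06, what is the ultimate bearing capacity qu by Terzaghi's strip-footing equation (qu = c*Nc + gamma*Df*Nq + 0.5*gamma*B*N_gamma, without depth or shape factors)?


Result: 282.86 kPa

Derivation:
Compute qu = c*Nc + gamma*Df*Nq + 0.5*gamma*B*N_gamma
Term 1: 13.5 * 11.65 = 157.275
Term 2: 17.9 * 0.7 * 4.34 = 54.3802
Term 3: 0.5 * 17.9 * 2.6 * 3.06 = 71.2062
qu = 157.275 + 54.3802 + 71.2062
qu = 282.86 kPa


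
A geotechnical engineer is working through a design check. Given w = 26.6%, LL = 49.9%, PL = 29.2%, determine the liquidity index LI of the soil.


First compute the plasticity index:
PI = LL - PL = 49.9 - 29.2 = 20.7
Then compute the liquidity index:
LI = (w - PL) / PI
LI = (26.6 - 29.2) / 20.7
LI = -0.126


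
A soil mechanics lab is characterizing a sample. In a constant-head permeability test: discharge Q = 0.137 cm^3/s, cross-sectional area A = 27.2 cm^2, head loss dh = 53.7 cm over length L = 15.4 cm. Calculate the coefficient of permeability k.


Result: 0.001444 cm/s

Derivation:
Compute hydraulic gradient:
i = dh / L = 53.7 / 15.4 = 3.48701
Then apply Darcy's law:
k = Q / (A * i)
k = 0.137 / (27.2 * 3.48701)
k = 0.137 / 94.8468
k = 0.001444 cm/s


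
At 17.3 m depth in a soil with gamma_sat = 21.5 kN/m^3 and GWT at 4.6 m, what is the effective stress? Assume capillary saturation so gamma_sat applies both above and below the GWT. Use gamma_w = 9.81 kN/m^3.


Total stress = gamma_sat * depth
sigma = 21.5 * 17.3 = 371.95 kPa
Pore water pressure u = gamma_w * (depth - d_wt)
u = 9.81 * (17.3 - 4.6) = 124.587 kPa
Effective stress = sigma - u
sigma' = 371.95 - 124.587 = 247.36 kPa


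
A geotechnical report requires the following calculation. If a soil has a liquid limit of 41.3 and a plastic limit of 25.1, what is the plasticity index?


Using PI = LL - PL
PI = 41.3 - 25.1
PI = 16.2


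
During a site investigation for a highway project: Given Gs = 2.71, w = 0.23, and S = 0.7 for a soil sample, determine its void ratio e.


Result: 0.8904

Derivation:
Using the relation e = Gs * w / S
e = 2.71 * 0.23 / 0.7
e = 0.8904


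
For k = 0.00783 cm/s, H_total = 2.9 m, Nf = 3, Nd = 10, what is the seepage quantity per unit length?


Convert k to m/s for unit consistency with H:
k = 0.00783 cm/s = 0.00783 / 100 m/s = 7.83e-05 m/s
Using q = k * H * Nf / Nd
Nf / Nd = 3 / 10 = 0.3
q = 7.83e-05 * 2.9 * 0.3
q = 6.812e-05 m^3/s per m


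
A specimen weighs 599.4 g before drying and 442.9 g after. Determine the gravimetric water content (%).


Using w = (m_wet - m_dry) / m_dry * 100
m_wet - m_dry = 599.4 - 442.9 = 156.5 g
w = 156.5 / 442.9 * 100
w = 35.34 %


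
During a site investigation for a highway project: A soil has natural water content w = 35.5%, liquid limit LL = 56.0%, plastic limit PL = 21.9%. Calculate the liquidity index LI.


First compute the plasticity index:
PI = LL - PL = 56.0 - 21.9 = 34.1
Then compute the liquidity index:
LI = (w - PL) / PI
LI = (35.5 - 21.9) / 34.1
LI = 0.399


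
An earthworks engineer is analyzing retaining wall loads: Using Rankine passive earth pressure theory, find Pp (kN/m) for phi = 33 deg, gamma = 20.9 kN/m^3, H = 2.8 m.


Compute passive earth pressure coefficient:
Kp = tan^2(45 + phi/2) = tan^2(61.5) = 3.39212
Compute passive force:
Pp = 0.5 * Kp * gamma * H^2
Pp = 0.5 * 3.39212 * 20.9 * 2.8^2
Pp = 277.91 kN/m


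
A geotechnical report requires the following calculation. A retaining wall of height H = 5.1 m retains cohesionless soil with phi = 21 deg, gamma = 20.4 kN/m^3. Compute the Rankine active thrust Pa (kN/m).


Compute active earth pressure coefficient:
Ka = tan^2(45 - phi/2) = tan^2(34.5) = 0.472355
Compute active force:
Pa = 0.5 * Ka * gamma * H^2
Pa = 0.5 * 0.472355 * 20.4 * 5.1^2
Pa = 125.32 kN/m


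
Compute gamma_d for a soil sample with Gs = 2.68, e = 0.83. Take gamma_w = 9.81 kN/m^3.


Result: 14.367 kN/m^3

Derivation:
Using gamma_d = Gs * gamma_w / (1 + e)
gamma_d = 2.68 * 9.81 / (1 + 0.83)
gamma_d = 2.68 * 9.81 / 1.83
gamma_d = 14.367 kN/m^3


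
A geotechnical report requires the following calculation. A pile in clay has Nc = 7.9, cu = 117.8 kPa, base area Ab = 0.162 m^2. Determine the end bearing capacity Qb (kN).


Using Qb = Nc * cu * Ab
Qb = 7.9 * 117.8 * 0.162
Qb = 150.76 kN


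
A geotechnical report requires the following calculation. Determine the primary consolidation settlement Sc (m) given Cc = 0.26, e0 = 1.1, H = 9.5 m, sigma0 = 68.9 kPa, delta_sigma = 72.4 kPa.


Using Sc = Cc * H / (1 + e0) * log10((sigma0 + delta_sigma) / sigma0)
Stress ratio = (68.9 + 72.4) / 68.9 = 2.0508
log10(2.0508) = 0.311923
Cc * H / (1 + e0) = 0.26 * 9.5 / (1 + 1.1) = 1.17619
Sc = 1.17619 * 0.311923
Sc = 0.3669 m


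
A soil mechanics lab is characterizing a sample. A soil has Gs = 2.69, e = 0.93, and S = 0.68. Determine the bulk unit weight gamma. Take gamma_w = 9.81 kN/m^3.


Result: 16.887 kN/m^3

Derivation:
Using gamma = gamma_w * (Gs + S*e) / (1 + e)
Numerator: Gs + S*e = 2.69 + 0.68*0.93 = 3.3224
Denominator: 1 + e = 1 + 0.93 = 1.93
gamma = 9.81 * 3.3224 / 1.93
gamma = 16.887 kN/m^3


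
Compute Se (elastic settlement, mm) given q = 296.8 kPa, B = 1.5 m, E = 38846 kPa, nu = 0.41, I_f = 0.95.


Result: 9.057 mm

Derivation:
Using Se = q * B * (1 - nu^2) * I_f / E
1 - nu^2 = 1 - 0.41^2 = 0.8319
Se = 296.8 * 1.5 * 0.8319 * 0.95 / 38846
Se = 0.009057 m
Convert to mm: Se = 0.009057 * 1000 = 9.057 mm


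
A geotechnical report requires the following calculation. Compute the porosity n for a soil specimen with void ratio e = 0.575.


Result: 0.3651

Derivation:
Using the relation n = e / (1 + e)
n = 0.575 / (1 + 0.575)
n = 0.575 / 1.575
n = 0.3651


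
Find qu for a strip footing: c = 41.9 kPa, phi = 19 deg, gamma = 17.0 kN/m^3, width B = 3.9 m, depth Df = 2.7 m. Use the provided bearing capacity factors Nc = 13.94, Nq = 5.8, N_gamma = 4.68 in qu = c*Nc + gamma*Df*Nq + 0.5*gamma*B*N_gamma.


Result: 1005.45 kPa

Derivation:
Compute qu = c*Nc + gamma*Df*Nq + 0.5*gamma*B*N_gamma
Term 1: 41.9 * 13.94 = 584.086
Term 2: 17.0 * 2.7 * 5.8 = 266.22
Term 3: 0.5 * 17.0 * 3.9 * 4.68 = 155.142
qu = 584.086 + 266.22 + 155.142
qu = 1005.45 kPa


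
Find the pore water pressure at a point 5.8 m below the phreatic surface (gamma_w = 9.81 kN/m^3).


Result: 56.9 kPa

Derivation:
Using u = gamma_w * h_w
u = 9.81 * 5.8
u = 56.9 kPa


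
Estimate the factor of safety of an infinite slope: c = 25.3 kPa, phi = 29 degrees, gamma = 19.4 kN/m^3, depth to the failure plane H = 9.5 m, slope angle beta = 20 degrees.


Using Fs = c / (gamma*H*sin(beta)*cos(beta)) + tan(phi)/tan(beta)
Cohesion contribution = 25.3 / (19.4*9.5*sin(20)*cos(20))
Cohesion contribution = 0.427128
Friction contribution = tan(29)/tan(20) = 1.52295
Fs = 0.427128 + 1.52295
Fs = 1.95
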